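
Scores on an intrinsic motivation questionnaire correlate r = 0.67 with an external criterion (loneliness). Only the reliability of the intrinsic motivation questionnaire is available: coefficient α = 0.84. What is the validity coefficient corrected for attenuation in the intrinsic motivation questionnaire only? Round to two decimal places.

Single correction: r_c = r_obs / √r_xx = 0.67 / √0.84 = 0.67 / 0.9165 ≈ 0.73.

0.73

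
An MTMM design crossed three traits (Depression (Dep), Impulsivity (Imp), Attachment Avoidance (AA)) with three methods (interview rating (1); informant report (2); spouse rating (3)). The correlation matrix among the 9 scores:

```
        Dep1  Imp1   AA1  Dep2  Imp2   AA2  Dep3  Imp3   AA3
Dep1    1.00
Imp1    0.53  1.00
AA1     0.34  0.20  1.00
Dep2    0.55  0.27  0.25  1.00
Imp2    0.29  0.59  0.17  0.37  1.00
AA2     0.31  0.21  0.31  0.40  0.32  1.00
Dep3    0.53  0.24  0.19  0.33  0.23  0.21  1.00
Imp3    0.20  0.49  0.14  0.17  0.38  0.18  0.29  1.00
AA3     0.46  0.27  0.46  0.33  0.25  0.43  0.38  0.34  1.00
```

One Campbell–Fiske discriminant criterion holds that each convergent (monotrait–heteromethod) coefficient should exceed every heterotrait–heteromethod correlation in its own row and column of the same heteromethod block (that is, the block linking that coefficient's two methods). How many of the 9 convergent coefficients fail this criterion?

Convergent coefficients and their comparison sets:
Dep (methods 1·2): 0.55 vs {0.29, 0.27, 0.31, 0.25} → pass.
Dep (methods 1·3): 0.53 vs {0.20, 0.24, 0.46, 0.19} → pass.
Dep (methods 2·3): 0.33 vs {0.17, 0.23, 0.33, 0.21} → fail.
Imp (methods 1·2): 0.59 vs {0.27, 0.29, 0.21, 0.17} → pass.
Imp (methods 1·3): 0.49 vs {0.24, 0.20, 0.27, 0.14} → pass.
Imp (methods 2·3): 0.38 vs {0.23, 0.17, 0.25, 0.18} → pass.
AA (methods 1·2): 0.31 vs {0.25, 0.31, 0.17, 0.21} → fail.
AA (methods 1·3): 0.46 vs {0.19, 0.46, 0.14, 0.27} → fail.
AA (methods 2·3): 0.43 vs {0.21, 0.33, 0.18, 0.25} → pass.
3 of 9 fail.

3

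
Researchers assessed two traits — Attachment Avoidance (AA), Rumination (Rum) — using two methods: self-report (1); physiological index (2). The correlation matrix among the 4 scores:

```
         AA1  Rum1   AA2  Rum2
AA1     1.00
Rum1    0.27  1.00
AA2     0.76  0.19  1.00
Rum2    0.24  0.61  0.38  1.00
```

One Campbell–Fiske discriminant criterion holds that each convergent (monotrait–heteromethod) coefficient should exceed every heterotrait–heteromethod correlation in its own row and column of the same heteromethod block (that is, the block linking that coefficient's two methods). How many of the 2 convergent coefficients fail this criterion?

0

Convergent coefficients and their comparison sets:
AA (methods 1·2): 0.76 vs {0.24, 0.19} → pass.
Rum (methods 1·2): 0.61 vs {0.19, 0.24} → pass.
0 of 2 fail.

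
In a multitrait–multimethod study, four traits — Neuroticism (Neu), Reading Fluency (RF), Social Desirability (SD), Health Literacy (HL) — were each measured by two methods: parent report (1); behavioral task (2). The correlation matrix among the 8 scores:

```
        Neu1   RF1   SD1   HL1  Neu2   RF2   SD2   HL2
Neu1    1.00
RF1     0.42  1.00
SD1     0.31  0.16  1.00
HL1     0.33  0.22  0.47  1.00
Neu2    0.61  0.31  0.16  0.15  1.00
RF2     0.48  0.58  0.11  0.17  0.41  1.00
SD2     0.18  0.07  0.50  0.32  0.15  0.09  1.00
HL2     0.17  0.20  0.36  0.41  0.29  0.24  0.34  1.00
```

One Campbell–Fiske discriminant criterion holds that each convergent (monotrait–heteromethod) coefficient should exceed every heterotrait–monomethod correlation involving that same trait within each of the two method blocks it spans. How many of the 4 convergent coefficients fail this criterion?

1

Each convergent coefficient versus the relevant comparison correlations:
Neu (methods 1·2): 0.61 vs {0.42, 0.41, 0.31, 0.15, 0.33, 0.29} → pass.
RF (methods 1·2): 0.58 vs {0.42, 0.41, 0.16, 0.09, 0.22, 0.24} → pass.
SD (methods 1·2): 0.50 vs {0.31, 0.15, 0.16, 0.09, 0.47, 0.34} → pass.
HL (methods 1·2): 0.41 vs {0.33, 0.29, 0.22, 0.24, 0.47, 0.34} → fail.
1 of 4 fail.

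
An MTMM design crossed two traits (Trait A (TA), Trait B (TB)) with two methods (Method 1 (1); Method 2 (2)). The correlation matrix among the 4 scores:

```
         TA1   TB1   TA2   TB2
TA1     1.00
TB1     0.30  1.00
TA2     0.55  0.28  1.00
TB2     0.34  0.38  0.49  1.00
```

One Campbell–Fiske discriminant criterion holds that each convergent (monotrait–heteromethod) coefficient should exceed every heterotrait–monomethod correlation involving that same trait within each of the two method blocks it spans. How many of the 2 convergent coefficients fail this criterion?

1

Checking each validity diagonal entry against its comparison values:
TA (methods 1·2): 0.55 vs {0.30, 0.49} → pass.
TB (methods 1·2): 0.38 vs {0.30, 0.49} → fail.
1 of 2 fail.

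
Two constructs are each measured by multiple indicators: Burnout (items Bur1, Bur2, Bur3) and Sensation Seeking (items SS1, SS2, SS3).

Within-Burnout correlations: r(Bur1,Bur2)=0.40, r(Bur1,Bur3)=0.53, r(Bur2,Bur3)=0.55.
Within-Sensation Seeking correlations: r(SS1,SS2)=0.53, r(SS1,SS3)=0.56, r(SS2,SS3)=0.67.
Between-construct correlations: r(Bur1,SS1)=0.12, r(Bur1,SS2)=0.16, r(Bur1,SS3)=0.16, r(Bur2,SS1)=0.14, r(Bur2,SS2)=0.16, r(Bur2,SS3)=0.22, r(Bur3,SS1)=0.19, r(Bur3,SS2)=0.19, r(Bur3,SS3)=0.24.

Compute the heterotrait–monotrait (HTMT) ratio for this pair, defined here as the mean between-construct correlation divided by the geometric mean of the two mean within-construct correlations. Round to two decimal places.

Mean between = 1.58/9 = 0.1756.
Mean within-Bur = 1.48/3 = 0.4933; mean within-SS = 1.76/3 = 0.5867.
Geometric mean = √(0.4933 × 0.5867) = 0.5380.
HTMT = 0.1756 / 0.5380 = 0.33.

0.33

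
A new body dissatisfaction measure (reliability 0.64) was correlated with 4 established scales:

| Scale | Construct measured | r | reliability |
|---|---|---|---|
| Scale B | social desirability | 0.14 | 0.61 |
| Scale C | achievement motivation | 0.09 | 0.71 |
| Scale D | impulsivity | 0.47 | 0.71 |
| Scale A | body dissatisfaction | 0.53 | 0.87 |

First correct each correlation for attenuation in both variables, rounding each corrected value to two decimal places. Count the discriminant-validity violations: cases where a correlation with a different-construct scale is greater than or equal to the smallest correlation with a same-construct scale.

Disattenuated r (r / √(r_scale · r_new)):
  Scale B (disc): 0.14 / √(0.61·0.64) = 0.22
  Scale C (disc): 0.09 / √(0.71·0.64) = 0.13
  Scale D (disc): 0.47 / √(0.71·0.64) = 0.70
  Scale A (conv): 0.53 / √(0.87·0.64) = 0.71
Smallest convergent = 0.71. Discriminant values: 0.22, 0.13, 0.70; count ≥ 0.71 → 0.

0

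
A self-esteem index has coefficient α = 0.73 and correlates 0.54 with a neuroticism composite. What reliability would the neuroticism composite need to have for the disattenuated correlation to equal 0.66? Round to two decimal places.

r_true = r_obs / √(r_xx · r_yy) ⇒ 0.66 = 0.54 / √(0.73 · r_yy).
√(0.73 · r_yy) = 0.54 / 0.66 = 0.8182; 0.73 · r_yy = 0.6695; r_yy = 0.6695 / 0.73 ≈ 0.92.

0.92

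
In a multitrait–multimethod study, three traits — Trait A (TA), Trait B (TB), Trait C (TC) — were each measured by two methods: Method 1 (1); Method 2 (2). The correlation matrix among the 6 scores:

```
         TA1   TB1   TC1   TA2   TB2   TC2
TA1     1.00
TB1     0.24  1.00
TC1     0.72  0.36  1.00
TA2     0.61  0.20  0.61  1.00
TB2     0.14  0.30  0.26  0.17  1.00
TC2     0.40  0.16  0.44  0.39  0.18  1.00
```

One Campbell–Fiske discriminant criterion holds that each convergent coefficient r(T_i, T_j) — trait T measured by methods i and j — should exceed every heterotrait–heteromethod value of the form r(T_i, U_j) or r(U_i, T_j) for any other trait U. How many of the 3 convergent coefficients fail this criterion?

Convergent coefficients and their comparison sets:
TA (methods 1·2): 0.61 vs {0.14, 0.20, 0.40, 0.61} → fail.
TB (methods 1·2): 0.30 vs {0.20, 0.14, 0.16, 0.26} → pass.
TC (methods 1·2): 0.44 vs {0.61, 0.40, 0.26, 0.16} → fail.
2 of 3 fail.

2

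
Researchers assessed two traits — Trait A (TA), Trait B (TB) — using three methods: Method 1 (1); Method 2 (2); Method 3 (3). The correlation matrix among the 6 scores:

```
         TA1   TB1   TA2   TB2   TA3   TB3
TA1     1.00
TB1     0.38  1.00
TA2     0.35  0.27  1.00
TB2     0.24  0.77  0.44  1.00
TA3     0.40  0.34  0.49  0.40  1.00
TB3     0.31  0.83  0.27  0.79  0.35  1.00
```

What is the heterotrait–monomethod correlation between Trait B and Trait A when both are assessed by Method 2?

Different traits, same method: r(TB2, TA2) = 0.44.

0.44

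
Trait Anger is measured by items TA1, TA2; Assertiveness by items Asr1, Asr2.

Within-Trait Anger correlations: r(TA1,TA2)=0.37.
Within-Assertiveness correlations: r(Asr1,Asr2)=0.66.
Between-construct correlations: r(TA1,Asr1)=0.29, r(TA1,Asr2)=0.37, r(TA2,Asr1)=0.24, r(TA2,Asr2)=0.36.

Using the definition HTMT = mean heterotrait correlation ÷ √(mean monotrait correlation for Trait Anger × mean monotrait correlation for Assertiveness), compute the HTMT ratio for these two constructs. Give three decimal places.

0.637

Mean heterotrait r = 1.26/4 = 0.3150.
Mean within-TA = 0.37/1 = 0.3700; mean within-Asr = 0.66/1 = 0.6600.
Geometric mean = √(0.3700 × 0.6600) = 0.4942.
HTMT = 0.3150 / 0.4942 = 0.637.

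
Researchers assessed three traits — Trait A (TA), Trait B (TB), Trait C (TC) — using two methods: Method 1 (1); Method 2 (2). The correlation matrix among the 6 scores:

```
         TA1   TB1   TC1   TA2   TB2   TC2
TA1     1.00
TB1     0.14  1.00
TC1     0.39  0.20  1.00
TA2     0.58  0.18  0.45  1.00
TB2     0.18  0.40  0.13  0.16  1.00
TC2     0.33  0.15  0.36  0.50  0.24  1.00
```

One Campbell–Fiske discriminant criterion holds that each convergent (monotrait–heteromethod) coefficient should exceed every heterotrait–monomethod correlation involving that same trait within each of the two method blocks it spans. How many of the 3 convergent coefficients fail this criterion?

1

Checking each validity diagonal entry against its comparison values:
TA (methods 1·2): 0.58 vs {0.14, 0.16, 0.39, 0.50} → pass.
TB (methods 1·2): 0.40 vs {0.14, 0.16, 0.20, 0.24} → pass.
TC (methods 1·2): 0.36 vs {0.39, 0.50, 0.20, 0.24} → fail.
1 of 3 fail.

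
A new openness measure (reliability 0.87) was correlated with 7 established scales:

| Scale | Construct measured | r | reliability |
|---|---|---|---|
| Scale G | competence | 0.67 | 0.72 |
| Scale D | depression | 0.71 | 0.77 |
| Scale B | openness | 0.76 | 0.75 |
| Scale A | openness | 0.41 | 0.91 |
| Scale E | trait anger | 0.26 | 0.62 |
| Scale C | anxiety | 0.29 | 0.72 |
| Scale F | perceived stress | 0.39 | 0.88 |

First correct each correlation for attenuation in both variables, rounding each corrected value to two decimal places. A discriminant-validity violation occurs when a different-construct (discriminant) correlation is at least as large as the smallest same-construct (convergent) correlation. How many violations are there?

2

Disattenuated r (r / √(r_scale · r_new)):
  Scale G (disc): 0.67 / √(0.72·0.87) = 0.85
  Scale D (disc): 0.71 / √(0.77·0.87) = 0.87
  Scale B (conv): 0.76 / √(0.75·0.87) = 0.94
  Scale A (conv): 0.41 / √(0.91·0.87) = 0.46
  Scale E (disc): 0.26 / √(0.62·0.87) = 0.35
  Scale C (disc): 0.29 / √(0.72·0.87) = 0.37
  Scale F (disc): 0.39 / √(0.88·0.87) = 0.45
Smallest convergent = 0.46. Discriminant values: 0.85, 0.87, 0.35, 0.37, 0.45; count ≥ 0.46 → 2.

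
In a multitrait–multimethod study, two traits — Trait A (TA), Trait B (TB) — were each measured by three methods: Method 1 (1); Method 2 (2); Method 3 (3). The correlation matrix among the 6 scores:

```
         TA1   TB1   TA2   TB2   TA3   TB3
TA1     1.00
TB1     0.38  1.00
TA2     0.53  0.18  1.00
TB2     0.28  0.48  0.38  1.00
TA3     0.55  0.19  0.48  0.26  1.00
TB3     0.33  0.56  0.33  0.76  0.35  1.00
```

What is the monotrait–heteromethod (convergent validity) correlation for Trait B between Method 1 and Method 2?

0.48

Same trait (TB), different methods: r(TB1, TB2) = 0.48.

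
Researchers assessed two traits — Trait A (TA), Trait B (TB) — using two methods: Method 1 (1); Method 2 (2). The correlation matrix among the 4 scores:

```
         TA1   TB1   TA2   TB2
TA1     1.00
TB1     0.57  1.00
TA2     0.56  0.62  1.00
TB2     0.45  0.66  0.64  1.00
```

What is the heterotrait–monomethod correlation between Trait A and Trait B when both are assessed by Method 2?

Different traits, same method: r(TA2, TB2) = 0.64.

0.64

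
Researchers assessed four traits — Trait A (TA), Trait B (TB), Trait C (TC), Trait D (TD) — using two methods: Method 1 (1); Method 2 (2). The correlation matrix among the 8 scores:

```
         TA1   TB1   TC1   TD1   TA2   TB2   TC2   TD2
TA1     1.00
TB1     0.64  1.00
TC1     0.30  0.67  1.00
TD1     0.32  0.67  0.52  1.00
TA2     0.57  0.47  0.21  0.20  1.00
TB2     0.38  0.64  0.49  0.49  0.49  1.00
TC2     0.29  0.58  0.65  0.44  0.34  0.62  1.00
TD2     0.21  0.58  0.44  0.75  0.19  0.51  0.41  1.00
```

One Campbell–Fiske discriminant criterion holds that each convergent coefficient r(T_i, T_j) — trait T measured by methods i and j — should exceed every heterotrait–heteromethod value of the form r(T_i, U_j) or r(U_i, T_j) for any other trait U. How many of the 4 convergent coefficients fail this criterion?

0

Convergent coefficients and their comparison sets:
TA (methods 1·2): 0.57 vs {0.38, 0.47, 0.29, 0.21, 0.21, 0.20} → pass.
TB (methods 1·2): 0.64 vs {0.47, 0.38, 0.58, 0.49, 0.58, 0.49} → pass.
TC (methods 1·2): 0.65 vs {0.21, 0.29, 0.49, 0.58, 0.44, 0.44} → pass.
TD (methods 1·2): 0.75 vs {0.20, 0.21, 0.49, 0.58, 0.44, 0.44} → pass.
0 of 4 fail.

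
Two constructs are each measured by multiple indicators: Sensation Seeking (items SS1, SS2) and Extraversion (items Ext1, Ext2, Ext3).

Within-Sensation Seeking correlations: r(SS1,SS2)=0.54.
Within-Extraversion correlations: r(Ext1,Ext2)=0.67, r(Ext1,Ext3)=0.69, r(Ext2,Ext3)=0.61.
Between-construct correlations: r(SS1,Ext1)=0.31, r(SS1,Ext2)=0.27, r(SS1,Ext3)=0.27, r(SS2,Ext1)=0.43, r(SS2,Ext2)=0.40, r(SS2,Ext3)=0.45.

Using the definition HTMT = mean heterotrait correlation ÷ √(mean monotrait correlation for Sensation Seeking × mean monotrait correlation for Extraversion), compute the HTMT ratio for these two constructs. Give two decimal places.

Between-construct mean = 2.13/6 = 0.3550.
Mean within-SS = 0.54/1 = 0.5400; mean within-Ext = 1.97/3 = 0.6567.
Geometric mean = √(0.5400 × 0.6567) = 0.5955.
HTMT = 0.3550 / 0.5955 = 0.60.

0.60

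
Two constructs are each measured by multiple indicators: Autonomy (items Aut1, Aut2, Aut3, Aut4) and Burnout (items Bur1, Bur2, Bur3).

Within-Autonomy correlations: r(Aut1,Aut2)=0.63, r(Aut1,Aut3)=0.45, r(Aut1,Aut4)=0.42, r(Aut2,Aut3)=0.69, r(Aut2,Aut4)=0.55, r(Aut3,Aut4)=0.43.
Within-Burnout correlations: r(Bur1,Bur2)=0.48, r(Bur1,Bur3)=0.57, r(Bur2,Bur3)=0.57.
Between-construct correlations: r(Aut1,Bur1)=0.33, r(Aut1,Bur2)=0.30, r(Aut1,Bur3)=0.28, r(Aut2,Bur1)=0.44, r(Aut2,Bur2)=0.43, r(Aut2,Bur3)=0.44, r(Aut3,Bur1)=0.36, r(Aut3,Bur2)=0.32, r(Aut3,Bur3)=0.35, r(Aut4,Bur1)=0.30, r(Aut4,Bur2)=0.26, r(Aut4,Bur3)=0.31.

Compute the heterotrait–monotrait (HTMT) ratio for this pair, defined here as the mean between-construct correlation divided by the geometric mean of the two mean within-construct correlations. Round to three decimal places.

0.643

Mean heterotrait r = 4.12/12 = 0.3433.
Mean within-Aut = 3.17/6 = 0.5283; mean within-Bur = 1.62/3 = 0.5400.
Geometric mean = √(0.5283 × 0.5400) = 0.5341.
HTMT = 0.3433 / 0.5341 = 0.643.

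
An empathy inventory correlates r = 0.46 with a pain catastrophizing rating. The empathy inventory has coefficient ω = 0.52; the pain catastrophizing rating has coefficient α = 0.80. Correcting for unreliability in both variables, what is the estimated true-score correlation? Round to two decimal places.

r_true = r_obs / √(r_xx · r_yy) = 0.46 / √(0.52 × 0.80) = 0.46 / √0.4160 = 0.46 / 0.6450 ≈ 0.71.

0.71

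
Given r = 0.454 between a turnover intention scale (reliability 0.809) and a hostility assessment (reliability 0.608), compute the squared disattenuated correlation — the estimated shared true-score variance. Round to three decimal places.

Disattenuated r = 0.454 / √(0.809 × 0.608) = 0.454 / 0.7013 = 0.6474.
Shared true-score variance = 0.6474² = 0.4191 ≈ 0.419.

0.419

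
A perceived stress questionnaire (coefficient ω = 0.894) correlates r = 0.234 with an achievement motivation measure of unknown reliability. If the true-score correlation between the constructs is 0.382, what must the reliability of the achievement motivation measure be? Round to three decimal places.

r_true = r_obs / √(r_xx · r_yy) ⇒ 0.382 = 0.234 / √(0.894 · r_yy).
√(0.894 · r_yy) = 0.234 / 0.382 = 0.6126; 0.894 · r_yy = 0.3753; r_yy = 0.3753 / 0.894 ≈ 0.420.

0.420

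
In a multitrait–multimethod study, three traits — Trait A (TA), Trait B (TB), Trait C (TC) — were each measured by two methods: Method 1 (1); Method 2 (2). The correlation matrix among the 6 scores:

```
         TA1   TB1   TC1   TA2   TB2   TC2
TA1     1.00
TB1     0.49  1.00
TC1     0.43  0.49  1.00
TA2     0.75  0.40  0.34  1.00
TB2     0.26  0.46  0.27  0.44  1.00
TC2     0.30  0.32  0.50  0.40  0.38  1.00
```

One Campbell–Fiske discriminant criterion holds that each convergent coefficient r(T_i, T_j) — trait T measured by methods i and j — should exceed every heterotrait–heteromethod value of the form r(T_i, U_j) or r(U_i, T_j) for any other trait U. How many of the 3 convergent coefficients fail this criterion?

0

Each convergent coefficient versus the relevant comparison correlations:
TA (methods 1·2): 0.75 vs {0.26, 0.40, 0.30, 0.34} → pass.
TB (methods 1·2): 0.46 vs {0.40, 0.26, 0.32, 0.27} → pass.
TC (methods 1·2): 0.50 vs {0.34, 0.30, 0.27, 0.32} → pass.
0 of 3 fail.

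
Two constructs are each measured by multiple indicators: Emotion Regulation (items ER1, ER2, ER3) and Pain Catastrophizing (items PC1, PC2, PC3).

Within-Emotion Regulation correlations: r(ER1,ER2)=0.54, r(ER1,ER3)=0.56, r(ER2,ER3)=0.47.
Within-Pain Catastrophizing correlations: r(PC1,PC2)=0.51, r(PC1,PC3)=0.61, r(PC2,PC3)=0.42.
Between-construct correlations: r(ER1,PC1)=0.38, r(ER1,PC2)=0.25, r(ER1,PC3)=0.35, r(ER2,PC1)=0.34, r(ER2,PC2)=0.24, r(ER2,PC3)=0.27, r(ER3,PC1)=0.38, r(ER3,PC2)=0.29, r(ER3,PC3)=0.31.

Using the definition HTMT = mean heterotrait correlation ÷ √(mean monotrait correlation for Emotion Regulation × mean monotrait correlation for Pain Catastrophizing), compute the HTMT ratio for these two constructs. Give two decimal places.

Mean heterotrait r = 2.81/9 = 0.3122.
Mean within-ER = 1.57/3 = 0.5233; mean within-PC = 1.54/3 = 0.5133.
Geometric mean = √(0.5233 × 0.5133) = 0.5183.
HTMT = 0.3122 / 0.5183 = 0.60.

0.60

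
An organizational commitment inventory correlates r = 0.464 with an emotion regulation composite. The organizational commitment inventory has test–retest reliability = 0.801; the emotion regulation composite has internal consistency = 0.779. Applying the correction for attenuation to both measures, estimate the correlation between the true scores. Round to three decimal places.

r_true = r_obs / √(r_xx · r_yy) = 0.464 / √(0.801 × 0.779) = 0.464 / √0.623979 = 0.464 / 0.7899 ≈ 0.587.

0.587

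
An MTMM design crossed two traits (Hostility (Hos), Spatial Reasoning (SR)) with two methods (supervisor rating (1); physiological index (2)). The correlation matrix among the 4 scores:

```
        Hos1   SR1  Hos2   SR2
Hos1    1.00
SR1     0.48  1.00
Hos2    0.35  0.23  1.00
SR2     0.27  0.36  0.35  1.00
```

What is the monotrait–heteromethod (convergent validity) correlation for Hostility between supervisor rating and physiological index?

0.35

Same trait (Hos), different methods: r(Hos1, Hos2) = 0.35.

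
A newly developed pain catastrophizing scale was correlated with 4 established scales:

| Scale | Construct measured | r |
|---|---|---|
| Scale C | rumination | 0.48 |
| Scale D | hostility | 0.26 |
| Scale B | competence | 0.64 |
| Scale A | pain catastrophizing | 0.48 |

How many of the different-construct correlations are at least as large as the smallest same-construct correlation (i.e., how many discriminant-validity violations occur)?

2

Convergent (same construct = pain catastrophizing): Scale A.
Smallest convergent = 0.48. Discriminant values: 0.48, 0.26, 0.64; count ≥ 0.48 → 2.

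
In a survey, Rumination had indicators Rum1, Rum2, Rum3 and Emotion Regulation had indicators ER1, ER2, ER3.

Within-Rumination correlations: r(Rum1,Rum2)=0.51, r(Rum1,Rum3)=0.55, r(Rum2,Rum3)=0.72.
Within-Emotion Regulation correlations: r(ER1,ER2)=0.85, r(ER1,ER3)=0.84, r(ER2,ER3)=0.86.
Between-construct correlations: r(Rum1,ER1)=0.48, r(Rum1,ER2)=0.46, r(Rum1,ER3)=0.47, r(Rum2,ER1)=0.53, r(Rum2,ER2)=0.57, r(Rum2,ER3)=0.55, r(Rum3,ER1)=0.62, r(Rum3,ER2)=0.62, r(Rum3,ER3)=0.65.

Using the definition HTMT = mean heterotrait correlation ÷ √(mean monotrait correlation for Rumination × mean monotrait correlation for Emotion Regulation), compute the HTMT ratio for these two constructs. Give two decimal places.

Between-construct mean = 4.95/9 = 0.5500.
Mean within-Rum = 1.78/3 = 0.5933; mean within-ER = 2.55/3 = 0.8500.
Geometric mean = √(0.5933 × 0.8500) = 0.7101.
HTMT = 0.5500 / 0.7101 = 0.77.

0.77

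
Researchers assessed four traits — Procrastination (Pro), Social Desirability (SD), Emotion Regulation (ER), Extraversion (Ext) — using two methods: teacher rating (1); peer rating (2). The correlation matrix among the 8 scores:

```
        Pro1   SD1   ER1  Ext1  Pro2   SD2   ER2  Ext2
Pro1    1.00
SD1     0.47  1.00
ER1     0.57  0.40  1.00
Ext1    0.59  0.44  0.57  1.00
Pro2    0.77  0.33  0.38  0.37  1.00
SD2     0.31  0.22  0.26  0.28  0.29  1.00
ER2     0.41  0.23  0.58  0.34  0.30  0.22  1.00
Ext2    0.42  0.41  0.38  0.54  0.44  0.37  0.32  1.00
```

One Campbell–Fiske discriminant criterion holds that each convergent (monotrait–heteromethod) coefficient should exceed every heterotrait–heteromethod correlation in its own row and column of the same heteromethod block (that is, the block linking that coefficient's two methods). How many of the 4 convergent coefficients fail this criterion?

1

Checking each validity diagonal entry against its comparison values:
Pro (methods 1·2): 0.77 vs {0.31, 0.33, 0.41, 0.38, 0.42, 0.37} → pass.
SD (methods 1·2): 0.22 vs {0.33, 0.31, 0.23, 0.26, 0.41, 0.28} → fail.
ER (methods 1·2): 0.58 vs {0.38, 0.41, 0.26, 0.23, 0.38, 0.34} → pass.
Ext (methods 1·2): 0.54 vs {0.37, 0.42, 0.28, 0.41, 0.34, 0.38} → pass.
1 of 4 fail.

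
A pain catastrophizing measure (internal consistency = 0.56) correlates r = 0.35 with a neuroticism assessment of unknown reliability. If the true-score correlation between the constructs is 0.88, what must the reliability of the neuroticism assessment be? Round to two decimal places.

0.28

r_true = r_obs / √(r_xx · r_yy) ⇒ 0.88 = 0.35 / √(0.56 · r_yy).
√(0.56 · r_yy) = 0.35 / 0.88 = 0.3977; 0.56 · r_yy = 0.1582; r_yy = 0.1582 / 0.56 ≈ 0.28.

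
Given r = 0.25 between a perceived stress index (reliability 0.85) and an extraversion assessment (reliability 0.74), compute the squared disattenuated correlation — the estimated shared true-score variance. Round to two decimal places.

Disattenuated r = 0.25 / √(0.85 × 0.74) = 0.25 / 0.7931 = 0.3152.
Shared true-score variance = 0.3152² = 0.0994 ≈ 0.10.

0.10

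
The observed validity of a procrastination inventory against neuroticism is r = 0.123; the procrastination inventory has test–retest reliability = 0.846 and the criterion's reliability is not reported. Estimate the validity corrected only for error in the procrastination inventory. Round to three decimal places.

0.134

Single correction: r_c = r_obs / √r_xx = 0.123 / √0.846 = 0.123 / 0.9198 ≈ 0.134.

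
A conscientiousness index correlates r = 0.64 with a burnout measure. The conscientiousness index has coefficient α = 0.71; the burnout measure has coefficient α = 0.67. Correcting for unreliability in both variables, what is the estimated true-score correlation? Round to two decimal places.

r_true = r_obs / √(r_xx · r_yy) = 0.64 / √(0.71 × 0.67) = 0.64 / √0.4757 = 0.64 / 0.6897 ≈ 0.93.

0.93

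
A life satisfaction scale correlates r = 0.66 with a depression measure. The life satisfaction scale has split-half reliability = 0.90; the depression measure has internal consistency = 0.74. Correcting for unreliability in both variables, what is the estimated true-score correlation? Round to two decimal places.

r_true = r_obs / √(r_xx · r_yy) = 0.66 / √(0.90 × 0.74) = 0.66 / √0.6660 = 0.66 / 0.8161 ≈ 0.81.

0.81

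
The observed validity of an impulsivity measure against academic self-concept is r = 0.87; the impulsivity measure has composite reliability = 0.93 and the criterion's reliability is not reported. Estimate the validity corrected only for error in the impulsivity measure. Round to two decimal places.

Single correction: r_c = r_obs / √r_xx = 0.87 / √0.93 = 0.87 / 0.9644 ≈ 0.90.

0.90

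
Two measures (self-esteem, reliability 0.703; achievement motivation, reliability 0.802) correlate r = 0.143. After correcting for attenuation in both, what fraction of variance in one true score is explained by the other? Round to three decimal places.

Disattenuated r = 0.143 / √(0.703 × 0.802) = 0.143 / 0.7509 = 0.1904.
Shared true-score variance = 0.1904² = 0.0363 ≈ 0.036.

0.036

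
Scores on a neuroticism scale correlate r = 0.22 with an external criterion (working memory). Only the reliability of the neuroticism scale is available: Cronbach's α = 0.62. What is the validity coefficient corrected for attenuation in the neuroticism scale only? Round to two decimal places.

Single correction: r_c = r_obs / √r_xx = 0.22 / √0.62 = 0.22 / 0.7874 ≈ 0.28.

0.28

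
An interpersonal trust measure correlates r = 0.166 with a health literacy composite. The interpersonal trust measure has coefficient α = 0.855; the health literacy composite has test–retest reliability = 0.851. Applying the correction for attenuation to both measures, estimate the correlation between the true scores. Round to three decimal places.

r_true = r_obs / √(r_xx · r_yy) = 0.166 / √(0.855 × 0.851) = 0.166 / √0.727605 = 0.166 / 0.8530 ≈ 0.195.

0.195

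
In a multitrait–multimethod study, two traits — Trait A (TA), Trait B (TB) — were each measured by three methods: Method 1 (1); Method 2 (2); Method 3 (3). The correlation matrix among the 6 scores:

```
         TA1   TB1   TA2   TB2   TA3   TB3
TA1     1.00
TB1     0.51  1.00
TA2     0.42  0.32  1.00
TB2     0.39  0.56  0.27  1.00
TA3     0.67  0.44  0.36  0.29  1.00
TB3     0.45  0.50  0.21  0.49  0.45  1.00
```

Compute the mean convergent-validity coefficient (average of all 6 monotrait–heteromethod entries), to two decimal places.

Convergent values: 0.42, 0.67, 0.36, 0.56, 0.50, 0.49; mean = 3.00/6 = 0.50.

0.50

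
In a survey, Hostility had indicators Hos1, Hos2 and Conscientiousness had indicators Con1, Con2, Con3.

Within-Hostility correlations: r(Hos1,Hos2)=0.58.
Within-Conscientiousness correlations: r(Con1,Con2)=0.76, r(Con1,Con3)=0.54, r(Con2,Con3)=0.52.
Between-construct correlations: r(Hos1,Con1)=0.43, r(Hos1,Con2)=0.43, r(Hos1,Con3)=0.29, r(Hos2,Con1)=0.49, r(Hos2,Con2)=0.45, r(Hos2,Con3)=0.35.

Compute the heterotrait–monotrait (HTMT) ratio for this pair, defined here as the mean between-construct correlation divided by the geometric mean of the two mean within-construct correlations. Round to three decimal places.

0.686

Mean between = 2.44/6 = 0.4067.
Mean within-Hos = 0.58/1 = 0.5800; mean within-Con = 1.82/3 = 0.6067.
Geometric mean = √(0.5800 × 0.6067) = 0.5932.
HTMT = 0.4067 / 0.5932 = 0.686.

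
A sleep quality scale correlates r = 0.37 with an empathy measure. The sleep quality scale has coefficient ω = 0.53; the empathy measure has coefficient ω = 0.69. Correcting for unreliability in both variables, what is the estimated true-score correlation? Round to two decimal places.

r_true = r_obs / √(r_xx · r_yy) = 0.37 / √(0.53 × 0.69) = 0.37 / √0.3657 = 0.37 / 0.6047 ≈ 0.61.

0.61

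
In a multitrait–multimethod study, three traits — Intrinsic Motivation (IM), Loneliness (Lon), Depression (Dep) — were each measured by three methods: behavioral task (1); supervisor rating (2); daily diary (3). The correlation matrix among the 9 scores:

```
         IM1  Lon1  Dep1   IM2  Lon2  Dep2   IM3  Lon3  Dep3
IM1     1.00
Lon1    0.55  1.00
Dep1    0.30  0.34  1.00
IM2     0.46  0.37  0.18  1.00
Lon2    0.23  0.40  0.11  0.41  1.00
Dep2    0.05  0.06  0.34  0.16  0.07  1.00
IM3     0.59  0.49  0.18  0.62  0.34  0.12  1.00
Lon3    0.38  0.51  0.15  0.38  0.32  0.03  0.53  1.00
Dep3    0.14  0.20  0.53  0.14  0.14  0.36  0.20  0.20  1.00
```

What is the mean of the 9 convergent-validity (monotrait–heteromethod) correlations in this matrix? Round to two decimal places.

Convergent values: 0.46, 0.59, 0.62, 0.40, 0.51, 0.32, 0.34, 0.53, 0.36; mean = 4.13/9 = 0.46.

0.46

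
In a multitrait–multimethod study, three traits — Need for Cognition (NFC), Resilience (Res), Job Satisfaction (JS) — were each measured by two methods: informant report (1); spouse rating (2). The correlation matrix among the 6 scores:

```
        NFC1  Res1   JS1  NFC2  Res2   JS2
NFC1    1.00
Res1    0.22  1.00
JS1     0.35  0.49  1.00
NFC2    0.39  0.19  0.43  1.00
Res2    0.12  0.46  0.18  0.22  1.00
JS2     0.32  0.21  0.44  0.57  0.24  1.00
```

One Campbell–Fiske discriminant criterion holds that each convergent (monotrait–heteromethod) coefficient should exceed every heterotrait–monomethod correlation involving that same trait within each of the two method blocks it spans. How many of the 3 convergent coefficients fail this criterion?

Convergent coefficients and their comparison sets:
NFC (methods 1·2): 0.39 vs {0.22, 0.22, 0.35, 0.57} → fail.
Res (methods 1·2): 0.46 vs {0.22, 0.22, 0.49, 0.24} → fail.
JS (methods 1·2): 0.44 vs {0.35, 0.57, 0.49, 0.24} → fail.
3 of 3 fail.

3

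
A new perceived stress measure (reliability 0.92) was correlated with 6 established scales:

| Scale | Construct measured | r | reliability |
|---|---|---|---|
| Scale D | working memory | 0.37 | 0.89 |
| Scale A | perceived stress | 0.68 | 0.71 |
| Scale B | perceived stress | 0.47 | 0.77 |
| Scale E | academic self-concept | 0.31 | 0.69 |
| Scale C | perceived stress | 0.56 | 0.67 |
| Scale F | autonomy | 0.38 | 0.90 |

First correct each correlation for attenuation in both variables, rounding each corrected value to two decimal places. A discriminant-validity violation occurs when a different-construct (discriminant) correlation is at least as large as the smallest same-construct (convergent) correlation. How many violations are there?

Disattenuated r (r / √(r_scale · r_new)):
  Scale D (disc): 0.37 / √(0.89·0.92) = 0.41
  Scale A (conv): 0.68 / √(0.71·0.92) = 0.84
  Scale B (conv): 0.47 / √(0.77·0.92) = 0.56
  Scale E (disc): 0.31 / √(0.69·0.92) = 0.39
  Scale C (conv): 0.56 / √(0.67·0.92) = 0.71
  Scale F (disc): 0.38 / √(0.90·0.92) = 0.42
Smallest convergent = 0.56. Discriminant values: 0.41, 0.39, 0.42; count ≥ 0.56 → 0.

0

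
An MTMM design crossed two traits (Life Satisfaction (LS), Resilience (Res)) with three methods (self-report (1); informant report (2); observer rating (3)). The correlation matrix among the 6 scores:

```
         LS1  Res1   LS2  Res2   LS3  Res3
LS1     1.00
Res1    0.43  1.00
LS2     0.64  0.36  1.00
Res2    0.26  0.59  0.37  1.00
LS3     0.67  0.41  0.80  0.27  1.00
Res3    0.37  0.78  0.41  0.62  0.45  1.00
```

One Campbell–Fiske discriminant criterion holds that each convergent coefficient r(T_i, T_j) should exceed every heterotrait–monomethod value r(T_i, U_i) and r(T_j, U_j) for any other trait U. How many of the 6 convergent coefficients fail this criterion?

0

Each convergent coefficient versus the relevant comparison correlations:
LS (methods 1·2): 0.64 vs {0.43, 0.37} → pass.
LS (methods 1·3): 0.67 vs {0.43, 0.45} → pass.
LS (methods 2·3): 0.80 vs {0.37, 0.45} → pass.
Res (methods 1·2): 0.59 vs {0.43, 0.37} → pass.
Res (methods 1·3): 0.78 vs {0.43, 0.45} → pass.
Res (methods 2·3): 0.62 vs {0.37, 0.45} → pass.
0 of 6 fail.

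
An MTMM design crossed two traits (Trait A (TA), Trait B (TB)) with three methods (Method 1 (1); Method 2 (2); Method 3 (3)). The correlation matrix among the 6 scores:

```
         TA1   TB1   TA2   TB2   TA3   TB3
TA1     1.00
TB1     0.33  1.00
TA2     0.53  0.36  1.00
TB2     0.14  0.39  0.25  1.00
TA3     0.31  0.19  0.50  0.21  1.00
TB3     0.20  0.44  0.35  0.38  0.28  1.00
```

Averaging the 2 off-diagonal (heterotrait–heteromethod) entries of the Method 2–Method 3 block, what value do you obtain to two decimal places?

0.28

HTHM values (method 2 × method 3): 0.35, 0.21; mean = 0.56/2 = 0.28.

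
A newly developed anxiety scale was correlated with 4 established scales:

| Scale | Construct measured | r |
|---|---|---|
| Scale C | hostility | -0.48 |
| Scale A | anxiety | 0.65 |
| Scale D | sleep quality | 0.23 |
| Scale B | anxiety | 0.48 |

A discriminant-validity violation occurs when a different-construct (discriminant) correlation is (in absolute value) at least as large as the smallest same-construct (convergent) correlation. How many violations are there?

1

Convergent (same construct = anxiety): Scale A, Scale B.
Smallest convergent = 0.48. Discriminant |r|: 0.48, 0.23; count ≥ 0.48 → 1.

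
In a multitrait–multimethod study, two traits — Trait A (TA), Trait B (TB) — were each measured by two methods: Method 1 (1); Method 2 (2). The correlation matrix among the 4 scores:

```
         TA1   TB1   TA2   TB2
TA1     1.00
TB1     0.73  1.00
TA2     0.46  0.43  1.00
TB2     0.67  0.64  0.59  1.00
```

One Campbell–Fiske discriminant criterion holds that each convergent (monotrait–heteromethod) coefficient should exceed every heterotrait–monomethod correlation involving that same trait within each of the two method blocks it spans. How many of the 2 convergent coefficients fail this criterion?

Convergent coefficients and their comparison sets:
TA (methods 1·2): 0.46 vs {0.73, 0.59} → fail.
TB (methods 1·2): 0.64 vs {0.73, 0.59} → fail.
2 of 2 fail.

2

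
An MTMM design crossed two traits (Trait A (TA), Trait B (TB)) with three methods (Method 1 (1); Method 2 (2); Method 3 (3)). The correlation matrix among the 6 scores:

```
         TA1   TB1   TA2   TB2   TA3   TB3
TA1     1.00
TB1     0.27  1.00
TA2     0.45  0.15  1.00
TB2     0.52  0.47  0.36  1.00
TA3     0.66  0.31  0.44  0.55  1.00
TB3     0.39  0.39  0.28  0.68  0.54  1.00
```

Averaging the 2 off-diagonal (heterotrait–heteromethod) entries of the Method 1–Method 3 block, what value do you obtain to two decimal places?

0.35

HTHM values (method 1 × method 3): 0.39, 0.31; mean = 0.70/2 = 0.35.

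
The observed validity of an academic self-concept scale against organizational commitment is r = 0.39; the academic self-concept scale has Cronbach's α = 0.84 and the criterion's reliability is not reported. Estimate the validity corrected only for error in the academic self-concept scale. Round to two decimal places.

0.43

Single correction: r_c = r_obs / √r_xx = 0.39 / √0.84 = 0.39 / 0.9165 ≈ 0.43.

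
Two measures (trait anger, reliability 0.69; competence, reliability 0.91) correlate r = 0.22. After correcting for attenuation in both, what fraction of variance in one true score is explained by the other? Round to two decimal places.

0.08

Disattenuated r = 0.22 / √(0.69 × 0.91) = 0.22 / 0.7924 = 0.2776.
Shared true-score variance = 0.2776² = 0.0771 ≈ 0.08.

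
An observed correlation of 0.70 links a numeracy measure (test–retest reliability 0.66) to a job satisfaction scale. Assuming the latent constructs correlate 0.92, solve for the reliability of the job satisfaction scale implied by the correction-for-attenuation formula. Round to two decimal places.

0.88

r_true = r_obs / √(r_xx · r_yy) ⇒ 0.92 = 0.70 / √(0.66 · r_yy).
√(0.66 · r_yy) = 0.70 / 0.92 = 0.7609; 0.66 · r_yy = 0.5790; r_yy = 0.5790 / 0.66 ≈ 0.88.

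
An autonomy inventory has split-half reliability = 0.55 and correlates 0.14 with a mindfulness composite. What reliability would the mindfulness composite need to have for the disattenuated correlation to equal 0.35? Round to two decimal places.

0.29

r_true = r_obs / √(r_xx · r_yy) ⇒ 0.35 = 0.14 / √(0.55 · r_yy).
√(0.55 · r_yy) = 0.14 / 0.35 = 0.4000; 0.55 · r_yy = 0.1600; r_yy = 0.1600 / 0.55 ≈ 0.29.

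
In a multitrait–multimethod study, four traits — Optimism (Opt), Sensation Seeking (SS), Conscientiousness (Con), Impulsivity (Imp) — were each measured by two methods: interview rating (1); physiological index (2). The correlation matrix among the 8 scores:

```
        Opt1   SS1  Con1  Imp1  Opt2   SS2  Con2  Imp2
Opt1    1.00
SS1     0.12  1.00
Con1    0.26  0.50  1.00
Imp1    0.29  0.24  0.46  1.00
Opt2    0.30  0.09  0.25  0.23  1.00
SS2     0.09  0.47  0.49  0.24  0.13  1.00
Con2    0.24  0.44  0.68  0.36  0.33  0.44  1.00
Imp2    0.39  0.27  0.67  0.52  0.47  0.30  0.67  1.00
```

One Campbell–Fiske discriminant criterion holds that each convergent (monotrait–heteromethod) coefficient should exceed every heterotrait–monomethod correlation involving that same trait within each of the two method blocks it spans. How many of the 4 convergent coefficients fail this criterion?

3

Checking each validity diagonal entry against its comparison values:
Opt (methods 1·2): 0.30 vs {0.12, 0.13, 0.26, 0.33, 0.29, 0.47} → fail.
SS (methods 1·2): 0.47 vs {0.12, 0.13, 0.50, 0.44, 0.24, 0.30} → fail.
Con (methods 1·2): 0.68 vs {0.26, 0.33, 0.50, 0.44, 0.46, 0.67} → pass.
Imp (methods 1·2): 0.52 vs {0.29, 0.47, 0.24, 0.30, 0.46, 0.67} → fail.
3 of 4 fail.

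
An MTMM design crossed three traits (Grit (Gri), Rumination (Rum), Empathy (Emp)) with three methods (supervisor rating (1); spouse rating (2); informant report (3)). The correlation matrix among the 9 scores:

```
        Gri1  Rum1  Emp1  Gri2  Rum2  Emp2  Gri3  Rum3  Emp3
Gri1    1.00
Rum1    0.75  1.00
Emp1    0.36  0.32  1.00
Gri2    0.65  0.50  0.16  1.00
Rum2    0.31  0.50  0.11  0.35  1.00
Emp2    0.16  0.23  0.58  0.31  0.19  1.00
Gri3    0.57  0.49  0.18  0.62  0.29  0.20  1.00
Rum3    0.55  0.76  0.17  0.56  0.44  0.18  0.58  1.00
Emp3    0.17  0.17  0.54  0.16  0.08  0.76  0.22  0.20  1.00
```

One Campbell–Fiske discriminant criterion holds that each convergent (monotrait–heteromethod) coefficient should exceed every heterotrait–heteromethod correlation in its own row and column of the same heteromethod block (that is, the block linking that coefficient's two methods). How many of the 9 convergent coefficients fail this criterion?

2

Checking each validity diagonal entry against its comparison values:
Gri (methods 1·2): 0.65 vs {0.31, 0.50, 0.16, 0.16} → pass.
Gri (methods 1·3): 0.57 vs {0.55, 0.49, 0.17, 0.18} → pass.
Gri (methods 2·3): 0.62 vs {0.56, 0.29, 0.16, 0.20} → pass.
Rum (methods 1·2): 0.50 vs {0.50, 0.31, 0.23, 0.11} → fail.
Rum (methods 1·3): 0.76 vs {0.49, 0.55, 0.17, 0.17} → pass.
Rum (methods 2·3): 0.44 vs {0.29, 0.56, 0.08, 0.18} → fail.
Emp (methods 1·2): 0.58 vs {0.16, 0.16, 0.11, 0.23} → pass.
Emp (methods 1·3): 0.54 vs {0.18, 0.17, 0.17, 0.17} → pass.
Emp (methods 2·3): 0.76 vs {0.20, 0.16, 0.18, 0.08} → pass.
2 of 9 fail.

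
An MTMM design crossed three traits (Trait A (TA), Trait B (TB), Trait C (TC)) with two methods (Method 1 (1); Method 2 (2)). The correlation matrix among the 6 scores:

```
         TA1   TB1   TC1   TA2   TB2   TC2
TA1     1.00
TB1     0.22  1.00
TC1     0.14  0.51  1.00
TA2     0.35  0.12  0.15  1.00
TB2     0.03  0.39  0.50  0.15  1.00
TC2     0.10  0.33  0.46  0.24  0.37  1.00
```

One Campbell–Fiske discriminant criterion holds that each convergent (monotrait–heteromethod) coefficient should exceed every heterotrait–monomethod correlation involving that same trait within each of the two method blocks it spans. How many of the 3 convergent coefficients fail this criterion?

2

Checking each validity diagonal entry against its comparison values:
TA (methods 1·2): 0.35 vs {0.22, 0.15, 0.14, 0.24} → pass.
TB (methods 1·2): 0.39 vs {0.22, 0.15, 0.51, 0.37} → fail.
TC (methods 1·2): 0.46 vs {0.14, 0.24, 0.51, 0.37} → fail.
2 of 3 fail.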